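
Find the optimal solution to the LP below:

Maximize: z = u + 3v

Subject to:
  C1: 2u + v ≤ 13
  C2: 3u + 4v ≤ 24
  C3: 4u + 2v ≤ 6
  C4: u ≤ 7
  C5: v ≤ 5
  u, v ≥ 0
u = 0, v = 3, z = 9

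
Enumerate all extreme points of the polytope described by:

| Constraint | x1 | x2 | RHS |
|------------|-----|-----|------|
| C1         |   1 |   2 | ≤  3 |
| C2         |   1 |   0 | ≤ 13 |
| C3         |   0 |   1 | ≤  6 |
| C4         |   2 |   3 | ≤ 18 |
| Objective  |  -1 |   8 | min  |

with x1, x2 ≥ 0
Each vertex is the intersection of two constraint boundaries that also satisfies all remaining constraints:
  x1 = 0 and x2 = 0 → (0, 0)
  x1 + 2x2 = 3 and x2 = 0 → (3, 0)
  x1 + 2x2 = 3 and x1 = 0 → (0, 1.5)

Vertices: (0, 0), (3, 0), (0, 1.5)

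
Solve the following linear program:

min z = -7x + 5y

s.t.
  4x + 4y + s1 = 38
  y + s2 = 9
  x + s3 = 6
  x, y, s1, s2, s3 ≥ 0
x = 6, y = 0, z = -42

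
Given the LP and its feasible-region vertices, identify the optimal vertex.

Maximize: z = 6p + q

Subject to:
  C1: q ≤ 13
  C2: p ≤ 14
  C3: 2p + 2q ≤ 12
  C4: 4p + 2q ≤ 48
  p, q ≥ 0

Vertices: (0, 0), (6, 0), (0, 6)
Evaluating z = 6p + q at each vertex:
  (0, 0): z = 0
  (6, 0): z = 36
  (0, 6): z = 6

The largest value is z = 36, attained at (6, 0).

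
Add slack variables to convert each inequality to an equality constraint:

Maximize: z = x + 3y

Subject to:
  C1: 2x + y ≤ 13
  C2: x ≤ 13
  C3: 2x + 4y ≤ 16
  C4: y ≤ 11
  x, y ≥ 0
max z = x + 3y

s.t.
  2x + y + s1 = 13
  x + s2 = 13
  2x + 4y + s3 = 16
  y + s4 = 11
  x, y, s1, s2, s3, s4 ≥ 0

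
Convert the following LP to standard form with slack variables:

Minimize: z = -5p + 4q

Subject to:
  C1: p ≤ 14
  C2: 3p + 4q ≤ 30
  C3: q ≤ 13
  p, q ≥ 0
min z = -5p + 4q

s.t.
  p + s1 = 14
  3p + 4q + s2 = 30
  q + s3 = 13
  p, q, s1, s2, s3 ≥ 0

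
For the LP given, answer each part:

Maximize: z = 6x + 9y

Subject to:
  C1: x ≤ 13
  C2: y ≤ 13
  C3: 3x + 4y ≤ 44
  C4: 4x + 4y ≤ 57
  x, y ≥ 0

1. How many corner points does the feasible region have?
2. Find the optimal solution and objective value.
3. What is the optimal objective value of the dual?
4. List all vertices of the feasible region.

1. 4
2. x = 0, y = 11, z = 99
3. 99 (by strong duality, equal to the primal optimum)
4. (0, 0), (13, 0), (13, 1.25), (0, 11)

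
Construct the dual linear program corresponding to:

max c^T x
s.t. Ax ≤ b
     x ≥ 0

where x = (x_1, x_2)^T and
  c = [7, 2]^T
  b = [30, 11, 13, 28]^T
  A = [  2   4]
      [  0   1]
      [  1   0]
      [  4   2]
Minimize: z = 30y1 + 11y2 + 13y3 + 28y4

Subject to:
  C1: -2y1 - y3 - 4y4 ≤ -7
  C2: -4y1 - y2 - 2y4 ≤ -2
  y1, y2, y3, y4 ≥ 0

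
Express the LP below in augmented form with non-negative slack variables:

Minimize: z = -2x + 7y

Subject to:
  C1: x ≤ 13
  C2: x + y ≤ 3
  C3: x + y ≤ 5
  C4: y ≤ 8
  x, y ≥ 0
min z = -2x + 7y

s.t.
  x + s1 = 13
  x + y + s2 = 3
  x + y + s3 = 5
  y + s4 = 8
  x, y, s1, s2, s3, s4 ≥ 0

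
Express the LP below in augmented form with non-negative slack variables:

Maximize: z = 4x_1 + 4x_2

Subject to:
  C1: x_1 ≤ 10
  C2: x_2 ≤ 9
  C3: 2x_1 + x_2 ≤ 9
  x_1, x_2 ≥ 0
max z = 4x_1 + 4x_2

s.t.
  x_1 + s1 = 10
  x_2 + s2 = 9
  2x_1 + x_2 + s3 = 9
  x_1, x_2, s1, s2, s3 ≥ 0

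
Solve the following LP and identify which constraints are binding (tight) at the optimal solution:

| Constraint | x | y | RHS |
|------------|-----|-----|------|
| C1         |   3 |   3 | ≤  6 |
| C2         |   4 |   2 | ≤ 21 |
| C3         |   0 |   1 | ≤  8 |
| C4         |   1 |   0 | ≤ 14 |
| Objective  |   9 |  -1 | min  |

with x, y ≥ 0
Optimal: x = 0, y = 2
Binding: C1, x ≥ 0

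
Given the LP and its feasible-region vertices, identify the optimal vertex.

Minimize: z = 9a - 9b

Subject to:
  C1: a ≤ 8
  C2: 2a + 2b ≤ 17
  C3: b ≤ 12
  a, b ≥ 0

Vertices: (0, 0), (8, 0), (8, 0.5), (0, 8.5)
Evaluating z = 9a - 9b at each vertex:
  (0, 0): z = 0
  (8, 0): z = 72
  (8, 0.5): z = 67.5
  (0, 8.5): z = -76.5

The smallest value is z = -76.5, attained at (0, 8.5).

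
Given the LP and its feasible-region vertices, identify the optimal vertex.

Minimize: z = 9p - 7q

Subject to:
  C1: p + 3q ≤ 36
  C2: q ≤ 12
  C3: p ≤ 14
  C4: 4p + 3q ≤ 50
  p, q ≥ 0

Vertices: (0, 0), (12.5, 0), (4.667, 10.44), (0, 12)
Evaluating z = 9p - 7q at each vertex:
  (0, 0): z = 0
  (12.5, 0): z = 112.5
  (4.667, 10.44): z = -31.11
  (0, 12): z = -84

The smallest value is z = -84, attained at (0, 12).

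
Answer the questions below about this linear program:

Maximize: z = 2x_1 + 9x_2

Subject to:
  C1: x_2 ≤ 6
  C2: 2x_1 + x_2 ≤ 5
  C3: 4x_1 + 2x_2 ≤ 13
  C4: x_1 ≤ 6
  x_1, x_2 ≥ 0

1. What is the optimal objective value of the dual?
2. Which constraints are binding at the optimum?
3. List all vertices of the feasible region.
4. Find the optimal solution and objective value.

1. 45 (by strong duality, equal to the primal optimum)
2. C2, x_1 ≥ 0
3. (0, 0), (2.5, 0), (0, 5)
4. x_1 = 0, x_2 = 5, z = 45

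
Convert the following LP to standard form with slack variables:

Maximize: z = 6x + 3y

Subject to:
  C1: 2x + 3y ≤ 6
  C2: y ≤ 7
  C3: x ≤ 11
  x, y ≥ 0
max z = 6x + 3y

s.t.
  2x + 3y + s1 = 6
  y + s2 = 7
  x + s3 = 11
  x, y, s1, s2, s3 ≥ 0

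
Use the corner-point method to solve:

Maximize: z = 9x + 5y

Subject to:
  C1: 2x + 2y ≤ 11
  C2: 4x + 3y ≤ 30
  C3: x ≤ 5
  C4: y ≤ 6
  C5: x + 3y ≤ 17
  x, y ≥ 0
Each vertex is the intersection of two constraint boundaries that also satisfies all remaining constraints:
  x = 0 and y = 0 → (0, 0)
  x = 5 and y = 0 → (5, 0)
  2x + 2y = 11 and x = 5 → (5, 0.5)
  2x + 2y = 11 and x = 0 → (0, 5.5)

Evaluating z = 9x + 5y at each vertex:
  (0, 0): z = 0
  (5, 0): z = 45
  (5, 0.5): z = 47.5
  (0, 5.5): z = 27.5

The maximum is at (5, 0.5) with z = 47.5.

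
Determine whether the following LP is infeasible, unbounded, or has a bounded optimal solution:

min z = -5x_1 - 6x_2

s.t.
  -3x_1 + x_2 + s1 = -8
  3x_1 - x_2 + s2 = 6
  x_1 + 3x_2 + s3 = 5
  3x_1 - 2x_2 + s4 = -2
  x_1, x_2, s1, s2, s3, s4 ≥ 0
The row 3x_1 - x_2 + s2 = 6 with s2 ≥ 0 requires 3x_1 - x_2 ≤ 6, while the row -3x_1 + x_2 + s1 = -8 with s1 ≥ 0 is equivalent to 3x_1 - x_2 ≥ 8. Together they would need 8 ≤ 3x_1 - x_2 ≤ 6, which is impossible since 8 > 6. No point satisfies all constraints.

The feasible region is empty; the LP is infeasible.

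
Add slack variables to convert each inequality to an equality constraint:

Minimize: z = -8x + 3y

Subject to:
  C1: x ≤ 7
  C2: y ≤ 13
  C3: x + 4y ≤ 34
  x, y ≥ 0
min z = -8x + 3y

s.t.
  x + s1 = 7
  y + s2 = 13
  x + 4y + s3 = 34
  x, y, s1, s2, s3 ≥ 0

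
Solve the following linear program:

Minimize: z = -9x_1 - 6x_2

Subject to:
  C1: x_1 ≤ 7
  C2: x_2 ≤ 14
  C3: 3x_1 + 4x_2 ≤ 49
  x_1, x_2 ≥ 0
Each vertex is the intersection of two constraint boundaries that also satisfies all remaining constraints:
  x_1 = 0 and x_2 = 0 → (0, 0)
  x_1 = 7 and x_2 = 0 → (7, 0)
  x_1 = 7 and 3x_1 + 4x_2 = 49 → (7, 7)
  3x_1 + 4x_2 = 49 and x_1 = 0 → (0, 12.25)

Evaluating z = -9x_1 - 6x_2 at each vertex:
  (0, 0): z = 0
  (7, 0): z = -63
  (7, 7): z = -105
  (0, 12.25): z = -73.5

The minimum is at (7, 7) with z = -105.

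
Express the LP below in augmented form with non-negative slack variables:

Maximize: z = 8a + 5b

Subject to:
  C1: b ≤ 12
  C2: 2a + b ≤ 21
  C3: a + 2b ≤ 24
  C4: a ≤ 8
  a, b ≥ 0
max z = 8a + 5b

s.t.
  b + s1 = 12
  2a + b + s2 = 21
  a + 2b + s3 = 24
  a + s4 = 8
  a, b, s1, s2, s3, s4 ≥ 0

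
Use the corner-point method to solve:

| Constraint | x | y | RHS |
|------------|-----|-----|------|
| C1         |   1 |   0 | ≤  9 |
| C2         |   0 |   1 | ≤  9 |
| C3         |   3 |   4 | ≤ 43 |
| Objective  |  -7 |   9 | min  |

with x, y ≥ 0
x = 9, y = 0, z = -63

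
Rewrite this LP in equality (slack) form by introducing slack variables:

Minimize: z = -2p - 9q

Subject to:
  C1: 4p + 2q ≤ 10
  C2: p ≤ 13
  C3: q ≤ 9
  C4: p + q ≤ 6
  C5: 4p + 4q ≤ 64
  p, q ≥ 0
min z = -2p - 9q

s.t.
  4p + 2q + s1 = 10
  p + s2 = 13
  q + s3 = 9
  p + q + s4 = 6
  4p + 4q + s5 = 64
  p, q, s1, s2, s3, s4, s5 ≥ 0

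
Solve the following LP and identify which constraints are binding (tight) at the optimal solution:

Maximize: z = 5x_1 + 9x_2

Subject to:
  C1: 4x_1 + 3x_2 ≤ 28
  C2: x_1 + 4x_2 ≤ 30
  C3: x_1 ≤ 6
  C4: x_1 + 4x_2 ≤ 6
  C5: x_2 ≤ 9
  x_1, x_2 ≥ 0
Optimal: x_1 = 6, x_2 = 0
Binding: C3, C4, x_2 ≥ 0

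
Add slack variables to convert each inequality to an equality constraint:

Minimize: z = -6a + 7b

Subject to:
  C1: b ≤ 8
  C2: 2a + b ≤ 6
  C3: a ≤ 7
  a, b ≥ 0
min z = -6a + 7b

s.t.
  b + s1 = 8
  2a + b + s2 = 6
  a + s3 = 7
  a, b, s1, s2, s3 ≥ 0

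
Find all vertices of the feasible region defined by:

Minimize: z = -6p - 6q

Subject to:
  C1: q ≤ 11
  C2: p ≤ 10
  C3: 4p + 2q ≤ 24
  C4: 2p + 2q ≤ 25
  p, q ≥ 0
Each vertex is the intersection of two constraint boundaries that also satisfies all remaining constraints:
  p = 0 and q = 0 → (0, 0)
  4p + 2q = 24 and q = 0 → (6, 0)
  q = 11 and 4p + 2q = 24 → (0.5, 11)
  q = 11 and p = 0 → (0, 11)

Vertices: (0, 0), (6, 0), (0.5, 11), (0, 11)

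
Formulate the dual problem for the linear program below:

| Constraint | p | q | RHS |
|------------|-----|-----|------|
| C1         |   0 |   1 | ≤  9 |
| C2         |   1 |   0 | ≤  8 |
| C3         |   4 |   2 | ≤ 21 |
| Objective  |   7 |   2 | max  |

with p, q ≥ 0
Minimize: z = 9y1 + 8y2 + 21y3

Subject to:
  C1: -y2 - 4y3 ≤ -7
  C2: -y1 - 2y3 ≤ -2
  y1, y2, y3 ≥ 0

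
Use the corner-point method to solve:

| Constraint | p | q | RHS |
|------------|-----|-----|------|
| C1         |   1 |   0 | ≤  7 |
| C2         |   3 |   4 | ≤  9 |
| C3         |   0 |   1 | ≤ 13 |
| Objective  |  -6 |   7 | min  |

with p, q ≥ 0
p = 3, q = 0, z = -18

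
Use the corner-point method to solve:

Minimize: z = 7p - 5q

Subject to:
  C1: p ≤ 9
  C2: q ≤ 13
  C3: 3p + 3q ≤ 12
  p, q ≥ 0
Each vertex is the intersection of two constraint boundaries that also satisfies all remaining constraints:
  p = 0 and q = 0 → (0, 0)
  3p + 3q = 12 and q = 0 → (4, 0)
  3p + 3q = 12 and p = 0 → (0, 4)

Evaluating z = 7p - 5q at each vertex:
  (0, 0): z = 0
  (4, 0): z = 28
  (0, 4): z = -20

The minimum is at (0, 4) with z = -20.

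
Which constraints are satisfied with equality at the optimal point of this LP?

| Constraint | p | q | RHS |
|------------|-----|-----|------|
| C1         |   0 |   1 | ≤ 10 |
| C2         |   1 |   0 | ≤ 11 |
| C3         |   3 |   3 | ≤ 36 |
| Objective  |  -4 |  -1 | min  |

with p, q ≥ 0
Optimal: p = 11, q = 1
Slack at optimum:
  C1: slack = 9
  C2: slack = 0 (binding)
  C3: slack = 0 (binding)
  p ≥ 0: p = 11
  q ≥ 0: q = 1
Binding constraints: C2, C3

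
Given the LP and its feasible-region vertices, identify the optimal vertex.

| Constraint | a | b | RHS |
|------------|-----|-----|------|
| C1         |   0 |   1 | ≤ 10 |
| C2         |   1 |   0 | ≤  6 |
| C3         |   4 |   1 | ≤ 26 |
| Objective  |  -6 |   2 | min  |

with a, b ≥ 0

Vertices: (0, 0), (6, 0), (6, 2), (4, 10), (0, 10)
(6, 0) with z = -36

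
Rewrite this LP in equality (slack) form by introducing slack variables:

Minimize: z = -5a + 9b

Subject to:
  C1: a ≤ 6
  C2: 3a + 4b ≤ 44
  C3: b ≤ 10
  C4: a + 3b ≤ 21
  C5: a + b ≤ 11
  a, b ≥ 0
min z = -5a + 9b

s.t.
  a + s1 = 6
  3a + 4b + s2 = 44
  b + s3 = 10
  a + 3b + s4 = 21
  a + b + s5 = 11
  a, b, s1, s2, s3, s4, s5 ≥ 0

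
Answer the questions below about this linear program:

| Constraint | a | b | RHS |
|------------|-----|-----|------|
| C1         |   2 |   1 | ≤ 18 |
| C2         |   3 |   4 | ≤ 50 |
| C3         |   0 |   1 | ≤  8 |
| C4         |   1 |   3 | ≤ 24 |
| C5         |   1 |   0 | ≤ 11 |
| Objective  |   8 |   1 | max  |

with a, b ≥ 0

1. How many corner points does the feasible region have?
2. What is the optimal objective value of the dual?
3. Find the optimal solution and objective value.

1. 4
2. 72 (by strong duality, equal to the primal optimum)
3. a = 9, b = 0, z = 72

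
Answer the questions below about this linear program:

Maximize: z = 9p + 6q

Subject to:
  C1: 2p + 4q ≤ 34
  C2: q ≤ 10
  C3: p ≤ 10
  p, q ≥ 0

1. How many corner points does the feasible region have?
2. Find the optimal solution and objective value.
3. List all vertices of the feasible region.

1. 4
2. p = 10, q = 3.5, z = 111
3. (0, 0), (10, 0), (10, 3.5), (0, 8.5)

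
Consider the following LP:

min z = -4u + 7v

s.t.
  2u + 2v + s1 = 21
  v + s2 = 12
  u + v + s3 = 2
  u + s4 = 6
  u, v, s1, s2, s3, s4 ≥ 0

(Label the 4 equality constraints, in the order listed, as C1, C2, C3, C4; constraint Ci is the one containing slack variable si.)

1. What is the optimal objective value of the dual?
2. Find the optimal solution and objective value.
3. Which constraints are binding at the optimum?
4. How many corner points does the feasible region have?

1. -8 (by strong duality, equal to the primal optimum)
2. u = 2, v = 0, z = -8
3. C3, v ≥ 0
4. 3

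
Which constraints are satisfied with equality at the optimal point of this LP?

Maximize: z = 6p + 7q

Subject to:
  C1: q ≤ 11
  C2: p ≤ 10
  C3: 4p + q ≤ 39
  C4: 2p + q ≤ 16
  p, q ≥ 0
Optimal: p = 2.5, q = 11
Binding: C1, C4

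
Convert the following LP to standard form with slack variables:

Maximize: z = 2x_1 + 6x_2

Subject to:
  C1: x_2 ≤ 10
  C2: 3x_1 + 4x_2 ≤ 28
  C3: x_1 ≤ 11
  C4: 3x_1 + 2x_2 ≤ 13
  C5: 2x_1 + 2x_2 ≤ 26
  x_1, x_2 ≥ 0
max z = 2x_1 + 6x_2

s.t.
  x_2 + s1 = 10
  3x_1 + 4x_2 + s2 = 28
  x_1 + s3 = 11
  3x_1 + 2x_2 + s4 = 13
  2x_1 + 2x_2 + s5 = 26
  x_1, x_2, s1, s2, s3, s4, s5 ≥ 0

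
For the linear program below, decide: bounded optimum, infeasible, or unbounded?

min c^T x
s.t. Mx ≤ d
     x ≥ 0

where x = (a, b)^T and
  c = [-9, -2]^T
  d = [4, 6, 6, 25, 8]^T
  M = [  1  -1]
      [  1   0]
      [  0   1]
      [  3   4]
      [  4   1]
The point (2, 0) satisfies every constraint, so the LP is feasible; the constraints give a ≤ 6 and b ≤ 6, which with a, b ≥ 0 keep the feasible region inside a bounded box. A feasible, bounded LP attains a finite optimum at a vertex.

Evaluating z = -9a - 2b at each vertex:
  (0, 0): z = 0
  (2, 0): z = -18
  (0.5385, 5.846): z = -16.54
  (0.3333, 6): z = -15
  (0, 6): z = -12

Bounded optimum: z* = -18 at (2, 0).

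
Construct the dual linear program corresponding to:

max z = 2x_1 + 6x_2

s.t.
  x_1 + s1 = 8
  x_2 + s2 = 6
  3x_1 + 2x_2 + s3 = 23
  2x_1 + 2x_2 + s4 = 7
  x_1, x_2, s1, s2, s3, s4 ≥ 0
Minimize: z = 8y1 + 6y2 + 23y3 + 7y4

Subject to:
  C1: -y1 - 3y3 - 2y4 ≤ -2
  C2: -y2 - 2y3 - 2y4 ≤ -6
  y1, y2, y3, y4 ≥ 0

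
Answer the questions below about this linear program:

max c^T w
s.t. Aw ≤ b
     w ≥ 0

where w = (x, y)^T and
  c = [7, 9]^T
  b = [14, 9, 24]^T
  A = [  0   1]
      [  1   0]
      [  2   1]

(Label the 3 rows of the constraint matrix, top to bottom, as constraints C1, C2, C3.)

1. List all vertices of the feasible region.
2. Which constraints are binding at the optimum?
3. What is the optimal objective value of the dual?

1. (0, 0), (9, 0), (9, 6), (5, 14), (0, 14)
2. C1, C3
3. 161 (by strong duality, equal to the primal optimum)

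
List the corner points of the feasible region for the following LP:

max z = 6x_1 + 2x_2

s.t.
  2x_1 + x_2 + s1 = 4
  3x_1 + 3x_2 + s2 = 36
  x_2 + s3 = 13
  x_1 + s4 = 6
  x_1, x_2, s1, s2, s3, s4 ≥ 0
Each vertex is the intersection of two constraint boundaries that also satisfies all remaining constraints:
  x_1 = 0 and x_2 = 0 → (0, 0)
  2x_1 + x_2 = 4 and x_2 = 0 → (2, 0)
  2x_1 + x_2 = 4 and x_1 = 0 → (0, 4)

Vertices: (0, 0), (2, 0), (0, 4)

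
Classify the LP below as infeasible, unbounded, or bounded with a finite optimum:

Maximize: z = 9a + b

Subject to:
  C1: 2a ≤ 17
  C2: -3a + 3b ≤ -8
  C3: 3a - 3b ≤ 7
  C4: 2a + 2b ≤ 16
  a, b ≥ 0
C3 requires 3a - 3b ≤ 7, while C2 (-3a + 3b ≤ -8) is equivalent to 3a - 3b ≥ 8. Together they would need 8 ≤ 3a - 3b ≤ 7, which is impossible since 8 > 7. No point satisfies all constraints.

Infeasible: no point satisfies all constraints simultaneously.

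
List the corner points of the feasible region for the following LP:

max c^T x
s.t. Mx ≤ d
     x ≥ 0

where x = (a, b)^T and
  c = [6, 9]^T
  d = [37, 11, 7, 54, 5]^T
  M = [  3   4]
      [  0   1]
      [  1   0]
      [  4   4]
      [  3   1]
Each vertex is the intersection of two constraint boundaries that also satisfies all remaining constraints:
  a = 0 and b = 0 → (0, 0)
  3a + b = 5 and b = 0 → (1.667, 0)
  3a + b = 5 and a = 0 → (0, 5)

Vertices: (0, 0), (1.667, 0), (0, 5)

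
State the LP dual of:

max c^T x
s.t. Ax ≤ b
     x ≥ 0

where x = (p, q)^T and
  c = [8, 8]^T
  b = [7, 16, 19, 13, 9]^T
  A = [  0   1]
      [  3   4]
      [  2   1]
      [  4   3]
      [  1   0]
Minimize: z = 7y1 + 16y2 + 19y3 + 13y4 + 9y5

Subject to:
  C1: -3y2 - 2y3 - 4y4 - y5 ≤ -8
  C2: -y1 - 4y2 - y3 - 3y4 ≤ -8
  y1, y2, y3, y4, y5 ≥ 0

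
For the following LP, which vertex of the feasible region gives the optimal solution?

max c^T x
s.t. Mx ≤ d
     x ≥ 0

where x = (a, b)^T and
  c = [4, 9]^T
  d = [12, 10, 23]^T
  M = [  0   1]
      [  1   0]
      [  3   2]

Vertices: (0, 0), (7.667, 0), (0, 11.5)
(0, 11.5) with z = 103.5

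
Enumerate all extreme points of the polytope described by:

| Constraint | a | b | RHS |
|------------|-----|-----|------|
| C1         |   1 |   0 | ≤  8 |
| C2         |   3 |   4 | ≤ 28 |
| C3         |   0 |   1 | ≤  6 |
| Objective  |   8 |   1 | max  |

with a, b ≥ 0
Each vertex is the intersection of two constraint boundaries that also satisfies all remaining constraints:
  a = 0 and b = 0 → (0, 0)
  a = 8 and b = 0 → (8, 0)
  a = 8 and 3a + 4b = 28 → (8, 1)
  3a + 4b = 28 and b = 6 → (1.333, 6)
  b = 6 and a = 0 → (0, 6)

Vertices: (0, 0), (8, 0), (8, 1), (1.333, 6), (0, 6)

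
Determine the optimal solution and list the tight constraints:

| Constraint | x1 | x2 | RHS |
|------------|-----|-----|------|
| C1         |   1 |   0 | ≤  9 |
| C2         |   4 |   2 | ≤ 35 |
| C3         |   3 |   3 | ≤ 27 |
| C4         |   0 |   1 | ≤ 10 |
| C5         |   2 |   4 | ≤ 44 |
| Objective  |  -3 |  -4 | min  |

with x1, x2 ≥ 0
Optimal: x1 = 0, x2 = 9
Slack at optimum:
  C1: slack = 9
  C2: slack = 17
  C3: slack = 0 (binding)
  C4: slack = 1
  C5: slack = 8
  x1 ≥ 0: x1 = 0 (binding)
  x2 ≥ 0: x2 = 9
Binding constraints: C3, x1 ≥ 0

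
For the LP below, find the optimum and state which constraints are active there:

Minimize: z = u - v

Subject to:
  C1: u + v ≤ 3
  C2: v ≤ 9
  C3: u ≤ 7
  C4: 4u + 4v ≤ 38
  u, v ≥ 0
Optimal: u = 0, v = 3
Slack at optimum:
  C1: slack = 0 (binding)
  C2: slack = 6
  C3: slack = 7
  C4: slack = 26
  u ≥ 0: u = 0 (binding)
  v ≥ 0: v = 3
Binding constraints: C1, u ≥ 0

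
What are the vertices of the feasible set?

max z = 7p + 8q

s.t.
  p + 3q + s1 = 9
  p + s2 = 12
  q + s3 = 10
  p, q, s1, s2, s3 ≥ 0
Each vertex is the intersection of two constraint boundaries that also satisfies all remaining constraints:
  p = 0 and q = 0 → (0, 0)
  p + 3q = 9 and q = 0 → (9, 0)
  p + 3q = 9 and p = 0 → (0, 3)

Vertices: (0, 0), (9, 0), (0, 3)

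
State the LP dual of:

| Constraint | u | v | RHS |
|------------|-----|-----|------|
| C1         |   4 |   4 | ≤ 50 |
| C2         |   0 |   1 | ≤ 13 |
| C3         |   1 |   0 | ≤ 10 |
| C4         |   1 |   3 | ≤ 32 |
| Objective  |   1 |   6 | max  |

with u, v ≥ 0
Minimize: z = 50y1 + 13y2 + 10y3 + 32y4

Subject to:
  C1: -4y1 - y3 - y4 ≤ -1
  C2: -4y1 - y2 - 3y4 ≤ -6
  y1, y2, y3, y4 ≥ 0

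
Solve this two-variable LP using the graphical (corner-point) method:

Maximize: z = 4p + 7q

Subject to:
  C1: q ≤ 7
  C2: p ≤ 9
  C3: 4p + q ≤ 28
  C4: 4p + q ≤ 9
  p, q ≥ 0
Each vertex is the intersection of two constraint boundaries that also satisfies all remaining constraints:
  p = 0 and q = 0 → (0, 0)
  4p + q = 9 and q = 0 → (2.25, 0)
  q = 7 and 4p + q = 9 → (0.5, 7)
  q = 7 and p = 0 → (0, 7)

Evaluating z = 4p + 7q at each vertex:
  (0, 0): z = 0
  (2.25, 0): z = 9
  (0.5, 7): z = 51
  (0, 7): z = 49

The maximum is at (0.5, 7) with z = 51.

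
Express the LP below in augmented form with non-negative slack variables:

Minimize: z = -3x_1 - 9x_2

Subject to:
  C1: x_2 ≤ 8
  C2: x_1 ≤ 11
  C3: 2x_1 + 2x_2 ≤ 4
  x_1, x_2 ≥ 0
min z = -3x_1 - 9x_2

s.t.
  x_2 + s1 = 8
  x_1 + s2 = 11
  2x_1 + 2x_2 + s3 = 4
  x_1, x_2, s1, s2, s3 ≥ 0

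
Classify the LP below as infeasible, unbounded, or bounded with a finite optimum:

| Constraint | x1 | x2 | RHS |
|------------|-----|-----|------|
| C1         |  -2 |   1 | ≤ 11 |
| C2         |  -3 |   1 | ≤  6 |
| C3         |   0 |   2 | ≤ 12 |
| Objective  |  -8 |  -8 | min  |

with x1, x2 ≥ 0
Feasible point: (0, 0) satisfies every constraint, so the LP is feasible.
Direction d = (1, 0): for each constraint row a, a·d ≤ 0 —
  (-2)(1) + (1)(0) = -2 ≤ 0
  (-3)(1) + (1)(0) = -3 ≤ 0
  (0)(1) + (2)(0) = 0 ≤ 0
and d ≥ 0, so (0, 0) + t·d stays feasible for every t ≥ 0. Along this ray z = -8x1 - 8x2 changes by -8 per unit t, so z → −∞.

The LP is unbounded; z can be made arbitrarily small.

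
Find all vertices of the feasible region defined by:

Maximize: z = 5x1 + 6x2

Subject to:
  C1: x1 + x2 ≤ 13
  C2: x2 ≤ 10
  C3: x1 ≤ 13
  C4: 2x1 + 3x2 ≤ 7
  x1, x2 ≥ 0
Each vertex is the intersection of two constraint boundaries that also satisfies all remaining constraints:
  x1 = 0 and x2 = 0 → (0, 0)
  2x1 + 3x2 = 7 and x2 = 0 → (3.5, 0)
  2x1 + 3x2 = 7 and x1 = 0 → (0, 2.333)

Vertices: (0, 0), (3.5, 0), (0, 2.333)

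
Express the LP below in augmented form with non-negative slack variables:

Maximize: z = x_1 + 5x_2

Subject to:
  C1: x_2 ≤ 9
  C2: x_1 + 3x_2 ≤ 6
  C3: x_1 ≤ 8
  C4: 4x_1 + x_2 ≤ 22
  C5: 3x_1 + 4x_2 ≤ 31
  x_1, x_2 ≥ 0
max z = x_1 + 5x_2

s.t.
  x_2 + s1 = 9
  x_1 + 3x_2 + s2 = 6
  x_1 + s3 = 8
  4x_1 + x_2 + s4 = 22
  3x_1 + 4x_2 + s5 = 31
  x_1, x_2, s1, s2, s3, s4, s5 ≥ 0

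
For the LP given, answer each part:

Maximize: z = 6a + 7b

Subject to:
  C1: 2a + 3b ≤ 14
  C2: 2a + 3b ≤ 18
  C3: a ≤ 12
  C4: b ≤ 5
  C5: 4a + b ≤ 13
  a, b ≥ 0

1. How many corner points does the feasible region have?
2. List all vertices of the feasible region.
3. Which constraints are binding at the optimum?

1. 4
2. (0, 0), (3.25, 0), (2.5, 3), (0, 4.667)
3. C1, C5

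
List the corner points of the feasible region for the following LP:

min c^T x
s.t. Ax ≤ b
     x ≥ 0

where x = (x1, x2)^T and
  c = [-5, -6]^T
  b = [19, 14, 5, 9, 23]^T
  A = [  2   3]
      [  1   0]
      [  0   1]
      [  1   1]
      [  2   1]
Each vertex is the intersection of two constraint boundaries that also satisfies all remaining constraints:
  x1 = 0 and x2 = 0 → (0, 0)
  x1 + x2 = 9 and x2 = 0 → (9, 0)
  2x1 + 3x2 = 19 and x1 + x2 = 9 → (8, 1)
  2x1 + 3x2 = 19 and x2 = 5 → (2, 5)
  x2 = 5 and x1 = 0 → (0, 5)

Vertices: (0, 0), (9, 0), (8, 1), (2, 5), (0, 5)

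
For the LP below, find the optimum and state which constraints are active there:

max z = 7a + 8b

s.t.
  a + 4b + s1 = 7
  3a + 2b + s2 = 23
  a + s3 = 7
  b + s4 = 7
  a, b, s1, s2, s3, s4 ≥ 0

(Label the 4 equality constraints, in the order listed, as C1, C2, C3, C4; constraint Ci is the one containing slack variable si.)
Optimal: a = 7, b = 0
Binding: C1, C3, b ≥ 0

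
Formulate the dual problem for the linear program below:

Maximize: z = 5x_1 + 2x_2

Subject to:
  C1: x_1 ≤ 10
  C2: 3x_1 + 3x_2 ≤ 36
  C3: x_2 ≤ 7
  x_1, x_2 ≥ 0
Minimize: z = 10y1 + 36y2 + 7y3

Subject to:
  C1: -y1 - 3y2 ≤ -5
  C2: -3y2 - y3 ≤ -2
  y1, y2, y3 ≥ 0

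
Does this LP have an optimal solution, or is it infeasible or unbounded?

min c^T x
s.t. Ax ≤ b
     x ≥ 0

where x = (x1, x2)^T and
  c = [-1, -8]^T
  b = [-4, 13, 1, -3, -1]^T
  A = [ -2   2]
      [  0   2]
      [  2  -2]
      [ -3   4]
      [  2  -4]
One constraint requires 2x1 - 2x2 ≤ 1, while the constraint -2x1 + 2x2 ≤ -4 is equivalent to 2x1 - 2x2 ≥ 4. Together they would need 4 ≤ 2x1 - 2x2 ≤ 1, which is impossible since 4 > 1. No point satisfies all constraints.

Infeasible: no point satisfies all constraints simultaneously.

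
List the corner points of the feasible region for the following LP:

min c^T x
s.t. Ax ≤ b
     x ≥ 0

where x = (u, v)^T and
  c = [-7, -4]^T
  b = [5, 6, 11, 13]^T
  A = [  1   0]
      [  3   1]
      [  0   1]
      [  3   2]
Each vertex is the intersection of two constraint boundaries that also satisfies all remaining constraints:
  u = 0 and v = 0 → (0, 0)
  3u + v = 6 and v = 0 → (2, 0)
  3u + v = 6 and u = 0 → (0, 6)

Vertices: (0, 0), (2, 0), (0, 6)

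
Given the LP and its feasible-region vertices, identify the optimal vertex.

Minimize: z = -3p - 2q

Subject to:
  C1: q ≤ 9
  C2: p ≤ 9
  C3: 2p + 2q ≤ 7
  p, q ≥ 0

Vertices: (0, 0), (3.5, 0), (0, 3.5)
Evaluating z = -3p - 2q at each vertex:
  (0, 0): z = 0
  (3.5, 0): z = -10.5
  (0, 3.5): z = -7

The smallest value is z = -10.5, attained at (3.5, 0).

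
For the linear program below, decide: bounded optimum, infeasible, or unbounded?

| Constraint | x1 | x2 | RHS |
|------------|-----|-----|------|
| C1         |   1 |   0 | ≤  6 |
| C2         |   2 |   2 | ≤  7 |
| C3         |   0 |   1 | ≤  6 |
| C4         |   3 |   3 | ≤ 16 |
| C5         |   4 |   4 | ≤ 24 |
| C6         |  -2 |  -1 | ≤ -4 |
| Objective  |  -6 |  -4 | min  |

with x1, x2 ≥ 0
The point (3.5, 0) satisfies every constraint, so the LP is feasible; the constraints give x1 ≤ 6 and x2 ≤ 6, which with x1, x2 ≥ 0 keep the feasible region inside a bounded box. A feasible, bounded LP attains a finite optimum at a vertex.

Evaluating z = -6x1 - 4x2 at each vertex:
  (2, 0): z = -12
  (3.5, 0): z = -21
  (0.5, 3): z = -15

Feasible with finite optimum z* = -21 at (3.5, 0).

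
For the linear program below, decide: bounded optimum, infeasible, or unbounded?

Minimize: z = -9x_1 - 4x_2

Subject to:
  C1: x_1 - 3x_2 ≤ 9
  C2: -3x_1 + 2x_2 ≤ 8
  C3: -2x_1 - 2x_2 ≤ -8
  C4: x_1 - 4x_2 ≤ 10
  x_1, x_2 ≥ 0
Feasible point: (0, 4) satisfies every constraint, so the LP is feasible.
Direction d = (1, 1): for each constraint row a, a·d ≤ 0 —
  (1)(1) + (-3)(1) = -2 ≤ 0
  (-3)(1) + (2)(1) = -1 ≤ 0
  (-2)(1) + (-2)(1) = -4 ≤ 0
  (1)(1) + (-4)(1) = -3 ≤ 0
and d ≥ 0, so (0, 4) + t·d stays feasible for every t ≥ 0. Along this ray z = -9x_1 - 4x_2 changes by -13 per unit t, so z → −∞.

Unbounded — the objective can decrease without bound over the feasible region.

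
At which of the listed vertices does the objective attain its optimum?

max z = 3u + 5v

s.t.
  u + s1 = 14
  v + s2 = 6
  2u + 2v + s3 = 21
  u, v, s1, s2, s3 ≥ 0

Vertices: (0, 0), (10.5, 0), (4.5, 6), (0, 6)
Evaluating z = 3u + 5v at each vertex:
  (0, 0): z = 0
  (10.5, 0): z = 31.5
  (4.5, 6): z = 43.5
  (0, 6): z = 30

The largest value is z = 43.5, attained at (4.5, 6).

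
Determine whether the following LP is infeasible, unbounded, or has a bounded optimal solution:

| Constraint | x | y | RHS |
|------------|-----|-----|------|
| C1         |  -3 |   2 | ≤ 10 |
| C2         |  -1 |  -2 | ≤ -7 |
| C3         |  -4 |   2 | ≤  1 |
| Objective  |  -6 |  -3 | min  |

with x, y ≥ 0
Feasible point: (2, 3) satisfies every constraint, so the LP is feasible.
Direction d = (1, 0): for each constraint row a, a·d ≤ 0 —
  (-3)(1) + (2)(0) = -3 ≤ 0
  (-1)(1) + (-2)(0) = -1 ≤ 0
  (-4)(1) + (2)(0) = -4 ≤ 0
and d ≥ 0, so (2, 3) + t·d stays feasible for every t ≥ 0. Along this ray z = -6x - 3y changes by -6 per unit t, so z → −∞.

Unbounded — the objective can decrease without bound over the feasible region.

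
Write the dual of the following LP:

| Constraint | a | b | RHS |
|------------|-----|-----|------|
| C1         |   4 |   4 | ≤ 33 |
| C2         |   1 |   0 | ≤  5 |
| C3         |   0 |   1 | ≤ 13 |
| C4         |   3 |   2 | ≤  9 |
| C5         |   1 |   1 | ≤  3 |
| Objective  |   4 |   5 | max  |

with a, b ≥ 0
Minimize: z = 33y1 + 5y2 + 13y3 + 9y4 + 3y5

Subject to:
  C1: -4y1 - y2 - 3y4 - y5 ≤ -4
  C2: -4y1 - y3 - 2y4 - y5 ≤ -5
  y1, y2, y3, y4, y5 ≥ 0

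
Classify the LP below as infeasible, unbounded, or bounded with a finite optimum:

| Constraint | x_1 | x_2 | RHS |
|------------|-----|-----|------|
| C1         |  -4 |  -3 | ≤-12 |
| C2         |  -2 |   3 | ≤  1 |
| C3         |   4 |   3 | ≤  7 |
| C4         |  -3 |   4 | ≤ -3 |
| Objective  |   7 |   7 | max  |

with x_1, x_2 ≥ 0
C3 requires 4x_1 + 3x_2 ≤ 7, while C1 (-4x_1 - 3x_2 ≤ -12) is equivalent to 4x_1 + 3x_2 ≥ 12. Together they would need 12 ≤ 4x_1 + 3x_2 ≤ 7, which is impossible since 12 > 7. No point satisfies all constraints.

Infeasible: no point satisfies all constraints simultaneously.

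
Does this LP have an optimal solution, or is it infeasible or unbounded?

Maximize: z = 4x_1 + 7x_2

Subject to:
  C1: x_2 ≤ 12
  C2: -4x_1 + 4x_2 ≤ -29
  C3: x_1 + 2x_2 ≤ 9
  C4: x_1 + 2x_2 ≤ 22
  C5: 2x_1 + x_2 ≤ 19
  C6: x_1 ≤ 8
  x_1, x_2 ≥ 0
The point (8, 0.5) satisfies every constraint, so the LP is feasible; the constraints give x_1 ≤ 8 and x_2 ≤ 12, which with x_1, x_2 ≥ 0 keep the feasible region inside a bounded box. A feasible, bounded LP attains a finite optimum at a vertex.

Evaluating z = 4x_1 + 7x_2 at each vertex:
  (7.25, 0): z = 29
  (8, 0): z = 32
  (8, 0.5): z = 35.5
  (7.833, 0.5833): z = 35.42

Feasible with finite optimum z* = 35.5 at (8, 0.5).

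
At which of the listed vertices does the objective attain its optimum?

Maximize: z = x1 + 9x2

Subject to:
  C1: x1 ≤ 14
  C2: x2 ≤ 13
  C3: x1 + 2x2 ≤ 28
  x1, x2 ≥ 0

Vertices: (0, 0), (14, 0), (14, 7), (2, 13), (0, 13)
Evaluating z = x1 + 9x2 at each vertex:
  (0, 0): z = 0
  (14, 0): z = 14
  (14, 7): z = 77
  (2, 13): z = 119
  (0, 13): z = 117

The largest value is z = 119, attained at (2, 13).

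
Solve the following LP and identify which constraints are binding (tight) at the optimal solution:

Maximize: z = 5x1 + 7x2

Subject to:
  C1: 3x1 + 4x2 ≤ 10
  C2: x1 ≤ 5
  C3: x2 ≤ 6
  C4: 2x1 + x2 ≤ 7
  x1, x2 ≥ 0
Optimal: x1 = 0, x2 = 2.5
Slack at optimum:
  C1: slack = 0 (binding)
  C2: slack = 5
  C3: slack = 3.5
  C4: slack = 4.5
  x1 ≥ 0: x1 = 0 (binding)
  x2 ≥ 0: x2 = 2.5
Binding constraints: C1, x1 ≥ 0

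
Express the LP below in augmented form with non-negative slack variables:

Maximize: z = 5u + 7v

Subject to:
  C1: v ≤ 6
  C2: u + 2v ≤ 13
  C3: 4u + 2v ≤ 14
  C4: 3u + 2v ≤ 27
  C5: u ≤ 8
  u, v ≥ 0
max z = 5u + 7v

s.t.
  v + s1 = 6
  u + 2v + s2 = 13
  4u + 2v + s3 = 14
  3u + 2v + s4 = 27
  u + s5 = 8
  u, v, s1, s2, s3, s4, s5 ≥ 0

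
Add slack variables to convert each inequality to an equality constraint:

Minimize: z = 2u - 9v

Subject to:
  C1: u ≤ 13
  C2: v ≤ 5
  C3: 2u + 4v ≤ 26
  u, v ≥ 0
min z = 2u - 9v

s.t.
  u + s1 = 13
  v + s2 = 5
  2u + 4v + s3 = 26
  u, v, s1, s2, s3 ≥ 0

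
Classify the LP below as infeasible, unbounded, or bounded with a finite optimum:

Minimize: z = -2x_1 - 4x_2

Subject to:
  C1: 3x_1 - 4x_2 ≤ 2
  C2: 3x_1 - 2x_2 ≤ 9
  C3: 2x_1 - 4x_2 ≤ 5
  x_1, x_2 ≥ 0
Feasible point: (0, 0) satisfies every constraint, so the LP is feasible.
Direction d = (0, 1): for each constraint row a, a·d ≤ 0 —
  (3)(0) + (-4)(1) = -4 ≤ 0
  (3)(0) + (-2)(1) = -2 ≤ 0
  (2)(0) + (-4)(1) = -4 ≤ 0
and d ≥ 0, so (0, 0) + t·d stays feasible for every t ≥ 0. Along this ray z = -2x_1 - 4x_2 changes by -4 per unit t, so z → −∞.

Unbounded — the objective can decrease without bound over the feasible region.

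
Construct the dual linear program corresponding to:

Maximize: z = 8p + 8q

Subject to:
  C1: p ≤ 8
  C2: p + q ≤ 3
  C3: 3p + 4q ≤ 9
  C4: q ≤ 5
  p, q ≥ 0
Minimize: z = 8y1 + 3y2 + 9y3 + 5y4

Subject to:
  C1: -y1 - y2 - 3y3 ≤ -8
  C2: -y2 - 4y3 - y4 ≤ -8
  y1, y2, y3, y4 ≥ 0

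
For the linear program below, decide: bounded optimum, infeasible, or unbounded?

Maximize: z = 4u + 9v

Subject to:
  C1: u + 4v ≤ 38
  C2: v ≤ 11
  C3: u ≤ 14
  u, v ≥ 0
The point (14, 6) satisfies every constraint, so the LP is feasible; the constraints give u ≤ 14 and v ≤ 11, which with u, v ≥ 0 keep the feasible region inside a bounded box. A feasible, bounded LP attains a finite optimum at a vertex.

Evaluating z = 4u + 9v at each vertex:
  (0, 0): z = 0
  (14, 0): z = 56
  (14, 6): z = 110
  (0, 9.5): z = 85.5

Bounded optimum: z* = 110 at (14, 6).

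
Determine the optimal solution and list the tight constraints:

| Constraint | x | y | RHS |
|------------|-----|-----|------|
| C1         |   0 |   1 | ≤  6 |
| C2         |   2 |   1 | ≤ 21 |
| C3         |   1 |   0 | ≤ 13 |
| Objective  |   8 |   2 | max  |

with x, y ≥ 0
Optimal: x = 10.5, y = 0
Slack at optimum:
  C1: slack = 6
  C2: slack = 0 (binding)
  C3: slack = 2.5
  x ≥ 0: x = 10.5
  y ≥ 0: y = 0 (binding)
Binding constraints: C2, y ≥ 0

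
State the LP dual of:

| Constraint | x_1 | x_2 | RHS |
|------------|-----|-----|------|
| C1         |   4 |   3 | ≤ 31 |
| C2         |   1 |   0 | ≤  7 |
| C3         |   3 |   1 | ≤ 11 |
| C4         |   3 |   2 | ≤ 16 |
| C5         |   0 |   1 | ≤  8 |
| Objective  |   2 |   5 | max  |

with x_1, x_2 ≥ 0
Minimize: z = 31y1 + 7y2 + 11y3 + 16y4 + 8y5

Subject to:
  C1: -4y1 - y2 - 3y3 - 3y4 ≤ -2
  C2: -3y1 - y3 - 2y4 - y5 ≤ -5
  y1, y2, y3, y4, y5 ≥ 0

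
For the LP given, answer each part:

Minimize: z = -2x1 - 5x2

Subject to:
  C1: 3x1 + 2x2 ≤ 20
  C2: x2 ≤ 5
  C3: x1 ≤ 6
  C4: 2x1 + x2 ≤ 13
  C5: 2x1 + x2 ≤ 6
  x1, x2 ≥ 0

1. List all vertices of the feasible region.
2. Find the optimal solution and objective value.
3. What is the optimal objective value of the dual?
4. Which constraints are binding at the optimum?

1. (0, 0), (3, 0), (0.5, 5), (0, 5)
2. x1 = 0.5, x2 = 5, z = -26
3. -26 (by strong duality, equal to the primal optimum)
4. C2, C5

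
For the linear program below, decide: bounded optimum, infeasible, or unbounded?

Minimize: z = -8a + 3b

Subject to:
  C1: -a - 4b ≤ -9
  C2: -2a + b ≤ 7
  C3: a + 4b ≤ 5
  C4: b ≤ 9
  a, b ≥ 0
C3 requires a + 4b ≤ 5, while C1 (-a - 4b ≤ -9) is equivalent to a + 4b ≥ 9. Together they would need 9 ≤ a + 4b ≤ 5, which is impossible since 9 > 5. No point satisfies all constraints.

Infeasible: no point satisfies all constraints simultaneously.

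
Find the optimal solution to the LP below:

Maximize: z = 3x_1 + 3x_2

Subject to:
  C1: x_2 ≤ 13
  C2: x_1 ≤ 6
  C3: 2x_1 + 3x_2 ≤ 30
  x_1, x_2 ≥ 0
x_1 = 6, x_2 = 6, z = 36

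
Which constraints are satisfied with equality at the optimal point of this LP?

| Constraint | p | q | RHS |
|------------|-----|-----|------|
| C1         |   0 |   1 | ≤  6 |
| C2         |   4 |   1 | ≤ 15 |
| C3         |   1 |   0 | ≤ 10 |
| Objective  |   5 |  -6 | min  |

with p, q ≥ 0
Optimal: p = 0, q = 6
Slack at optimum:
  C1: slack = 0 (binding)
  C2: slack = 9
  C3: slack = 10
  p ≥ 0: p = 0 (binding)
  q ≥ 0: q = 6
Binding constraints: C1, p ≥ 0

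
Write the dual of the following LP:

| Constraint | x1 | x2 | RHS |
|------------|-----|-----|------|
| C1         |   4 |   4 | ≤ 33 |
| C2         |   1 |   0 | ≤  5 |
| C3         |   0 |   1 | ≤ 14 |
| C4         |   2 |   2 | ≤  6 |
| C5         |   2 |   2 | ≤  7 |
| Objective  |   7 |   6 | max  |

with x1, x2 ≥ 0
Minimize: z = 33y1 + 5y2 + 14y3 + 6y4 + 7y5

Subject to:
  C1: -4y1 - y2 - 2y4 - 2y5 ≤ -7
  C2: -4y1 - y3 - 2y4 - 2y5 ≤ -6
  y1, y2, y3, y4, y5 ≥ 0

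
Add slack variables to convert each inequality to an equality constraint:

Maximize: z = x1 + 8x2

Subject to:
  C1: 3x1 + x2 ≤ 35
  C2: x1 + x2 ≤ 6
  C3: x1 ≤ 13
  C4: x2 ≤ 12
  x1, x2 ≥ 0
max z = x1 + 8x2

s.t.
  3x1 + x2 + s1 = 35
  x1 + x2 + s2 = 6
  x1 + s3 = 13
  x2 + s4 = 12
  x1, x2, s1, s2, s3, s4 ≥ 0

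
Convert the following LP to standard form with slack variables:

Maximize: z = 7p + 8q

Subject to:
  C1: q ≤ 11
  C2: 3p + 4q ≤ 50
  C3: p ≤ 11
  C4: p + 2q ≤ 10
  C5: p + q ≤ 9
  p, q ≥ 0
max z = 7p + 8q

s.t.
  q + s1 = 11
  3p + 4q + s2 = 50
  p + s3 = 11
  p + 2q + s4 = 10
  p + q + s5 = 9
  p, q, s1, s2, s3, s4, s5 ≥ 0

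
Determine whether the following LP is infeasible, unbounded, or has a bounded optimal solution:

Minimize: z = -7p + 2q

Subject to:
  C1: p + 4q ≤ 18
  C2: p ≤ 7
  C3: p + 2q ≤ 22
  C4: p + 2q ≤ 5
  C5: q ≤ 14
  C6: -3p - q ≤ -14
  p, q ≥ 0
The point (5, 0) satisfies every constraint, so the LP is feasible; the constraints give p ≤ 7 and q ≤ 14, which with p, q ≥ 0 keep the feasible region inside a bounded box. A feasible, bounded LP attains a finite optimum at a vertex.

Evaluating z = -7p + 2q at each vertex:
  (4.667, 0): z = -32.67
  (5, 0): z = -35
  (4.6, 0.2): z = -31.8

Feasible with finite optimum z* = -35 at (5, 0).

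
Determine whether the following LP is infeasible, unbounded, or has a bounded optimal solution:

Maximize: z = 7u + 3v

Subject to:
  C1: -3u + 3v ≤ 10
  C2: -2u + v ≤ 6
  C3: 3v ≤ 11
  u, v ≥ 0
Feasible point: (0, 0) satisfies every constraint, so the LP is feasible.
Direction d = (1, 0): for each constraint row a, a·d ≤ 0 —
  (-3)(1) + (3)(0) = -3 ≤ 0
  (-2)(1) + (1)(0) = -2 ≤ 0
  (0)(1) + (3)(0) = 0 ≤ 0
and d ≥ 0, so (0, 0) + t·d stays feasible for every t ≥ 0. Along this ray z = 7u + 3v changes by 7 per unit t, so z → +∞.

Unbounded: there is a feasible ray along which z → +∞.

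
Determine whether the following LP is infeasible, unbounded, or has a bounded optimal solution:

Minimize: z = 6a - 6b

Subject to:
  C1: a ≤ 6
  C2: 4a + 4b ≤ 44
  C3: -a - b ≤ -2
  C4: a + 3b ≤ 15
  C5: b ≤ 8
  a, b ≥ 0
The point (0, 5) satisfies every constraint, so the LP is feasible; the constraints give a ≤ 6 and b ≤ 8, which with a, b ≥ 0 keep the feasible region inside a bounded box. A feasible, bounded LP attains a finite optimum at a vertex.

Evaluating z = 6a - 6b at each vertex:
  (2, 0): z = 12
  (6, 0): z = 36
  (6, 3): z = 18
  (0, 5): z = -30
  (0, 2): z = -12

Feasible with finite optimum z* = -30 at (0, 5).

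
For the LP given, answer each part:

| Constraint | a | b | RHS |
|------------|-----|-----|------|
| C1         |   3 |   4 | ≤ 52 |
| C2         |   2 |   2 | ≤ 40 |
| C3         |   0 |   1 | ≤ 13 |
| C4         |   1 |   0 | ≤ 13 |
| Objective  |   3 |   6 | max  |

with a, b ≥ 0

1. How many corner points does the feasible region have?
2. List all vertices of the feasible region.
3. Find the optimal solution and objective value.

1. 4
2. (0, 0), (13, 0), (13, 3.25), (0, 13)
3. a = 0, b = 13, z = 78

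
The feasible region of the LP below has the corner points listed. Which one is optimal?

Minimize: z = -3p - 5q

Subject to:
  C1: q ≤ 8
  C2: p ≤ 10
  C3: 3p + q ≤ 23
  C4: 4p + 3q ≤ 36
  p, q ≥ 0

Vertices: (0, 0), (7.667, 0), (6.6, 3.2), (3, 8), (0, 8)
Evaluating z = -3p - 5q at each vertex:
  (0, 0): z = 0
  (7.667, 0): z = -23
  (6.6, 3.2): z = -35.8
  (3, 8): z = -49
  (0, 8): z = -40

The smallest value is z = -49, attained at (3, 8).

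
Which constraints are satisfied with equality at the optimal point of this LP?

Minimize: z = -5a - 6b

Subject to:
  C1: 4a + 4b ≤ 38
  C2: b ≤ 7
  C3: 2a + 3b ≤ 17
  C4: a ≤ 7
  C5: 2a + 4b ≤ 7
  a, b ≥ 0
Optimal: a = 3.5, b = 0
Slack at optimum:
  C1: slack = 24
  C2: slack = 7
  C3: slack = 10
  C4: slack = 3.5
  C5: slack = 0 (binding)
  a ≥ 0: a = 3.5
  b ≥ 0: b = 0 (binding)
Binding constraints: C5, b ≥ 0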